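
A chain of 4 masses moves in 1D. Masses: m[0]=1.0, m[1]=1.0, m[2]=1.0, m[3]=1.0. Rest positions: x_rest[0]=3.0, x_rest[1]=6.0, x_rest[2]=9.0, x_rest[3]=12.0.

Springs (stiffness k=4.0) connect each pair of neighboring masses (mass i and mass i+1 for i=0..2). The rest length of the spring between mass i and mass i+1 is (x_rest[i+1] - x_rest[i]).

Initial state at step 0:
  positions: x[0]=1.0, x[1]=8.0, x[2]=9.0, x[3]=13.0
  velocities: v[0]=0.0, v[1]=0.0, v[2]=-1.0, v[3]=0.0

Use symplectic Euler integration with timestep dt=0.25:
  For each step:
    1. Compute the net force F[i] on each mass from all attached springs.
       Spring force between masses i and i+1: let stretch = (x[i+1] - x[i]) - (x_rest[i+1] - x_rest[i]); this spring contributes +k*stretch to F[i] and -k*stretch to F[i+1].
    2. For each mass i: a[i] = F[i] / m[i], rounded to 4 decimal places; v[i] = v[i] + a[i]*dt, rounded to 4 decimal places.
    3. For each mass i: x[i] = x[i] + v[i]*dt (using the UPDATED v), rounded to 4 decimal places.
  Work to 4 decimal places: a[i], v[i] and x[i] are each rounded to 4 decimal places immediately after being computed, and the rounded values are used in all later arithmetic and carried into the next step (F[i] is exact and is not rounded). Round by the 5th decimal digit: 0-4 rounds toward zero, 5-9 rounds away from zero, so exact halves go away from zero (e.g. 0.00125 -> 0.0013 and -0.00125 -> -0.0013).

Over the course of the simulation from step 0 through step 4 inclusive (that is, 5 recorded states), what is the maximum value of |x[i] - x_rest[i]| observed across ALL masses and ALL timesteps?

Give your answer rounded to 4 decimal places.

Step 0: x=[1.0000 8.0000 9.0000 13.0000] v=[0.0000 0.0000 -1.0000 0.0000]
Step 1: x=[2.0000 6.5000 9.5000 12.7500] v=[4.0000 -6.0000 2.0000 -1.0000]
Step 2: x=[3.3750 4.6250 10.0625 12.4375] v=[5.5000 -7.5000 2.2500 -1.2500]
Step 3: x=[4.3125 3.7969 9.8594 12.2813] v=[3.7500 -3.3125 -0.8125 -0.6250]
Step 4: x=[4.3711 4.6133 8.7461 12.2696] v=[0.2344 3.2656 -4.4531 -0.0469]
Max displacement = 2.2031

Answer: 2.2031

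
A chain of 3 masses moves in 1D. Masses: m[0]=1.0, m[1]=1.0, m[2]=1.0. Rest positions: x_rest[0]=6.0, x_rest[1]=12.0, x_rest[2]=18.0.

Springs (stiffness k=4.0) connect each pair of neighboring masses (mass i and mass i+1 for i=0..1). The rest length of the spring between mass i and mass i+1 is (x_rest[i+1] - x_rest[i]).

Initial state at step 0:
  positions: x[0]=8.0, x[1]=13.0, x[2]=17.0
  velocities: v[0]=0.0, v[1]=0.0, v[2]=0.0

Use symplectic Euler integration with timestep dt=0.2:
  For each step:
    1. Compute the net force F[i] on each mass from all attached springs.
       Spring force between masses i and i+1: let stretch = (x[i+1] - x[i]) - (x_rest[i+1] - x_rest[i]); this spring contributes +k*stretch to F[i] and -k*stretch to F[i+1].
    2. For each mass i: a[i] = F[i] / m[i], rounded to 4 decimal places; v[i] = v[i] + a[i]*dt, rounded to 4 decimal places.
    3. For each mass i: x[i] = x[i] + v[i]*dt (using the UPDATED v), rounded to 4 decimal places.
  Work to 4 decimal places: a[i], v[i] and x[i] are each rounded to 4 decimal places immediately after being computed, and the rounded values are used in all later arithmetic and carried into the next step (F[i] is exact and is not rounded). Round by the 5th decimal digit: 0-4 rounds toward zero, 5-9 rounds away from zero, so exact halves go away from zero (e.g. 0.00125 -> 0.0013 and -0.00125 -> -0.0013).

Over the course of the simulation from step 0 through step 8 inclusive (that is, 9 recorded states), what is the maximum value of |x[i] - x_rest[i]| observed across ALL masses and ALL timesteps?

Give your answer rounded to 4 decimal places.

Step 0: x=[8.0000 13.0000 17.0000] v=[0.0000 0.0000 0.0000]
Step 1: x=[7.8400 12.8400 17.3200] v=[-0.8000 -0.8000 1.6000]
Step 2: x=[7.5200 12.5968 17.8832] v=[-1.6000 -1.2160 2.8160]
Step 3: x=[7.0523 12.3871 18.5606] v=[-2.3386 -1.0483 3.3869]
Step 4: x=[6.4781 12.3116 19.2102] v=[-2.8708 -0.3773 3.2481]
Step 5: x=[5.8773 12.4066 19.7160] v=[-3.0040 0.4748 2.5292]
Step 6: x=[5.3612 12.6264 20.0123] v=[-2.5806 1.0989 1.4817]
Step 7: x=[5.0475 12.8655 20.0869] v=[-1.5684 1.1955 0.3730]
Step 8: x=[5.0247 13.0091 19.9661] v=[-0.1140 0.7182 -0.6041]
Max displacement = 2.0869

Answer: 2.0869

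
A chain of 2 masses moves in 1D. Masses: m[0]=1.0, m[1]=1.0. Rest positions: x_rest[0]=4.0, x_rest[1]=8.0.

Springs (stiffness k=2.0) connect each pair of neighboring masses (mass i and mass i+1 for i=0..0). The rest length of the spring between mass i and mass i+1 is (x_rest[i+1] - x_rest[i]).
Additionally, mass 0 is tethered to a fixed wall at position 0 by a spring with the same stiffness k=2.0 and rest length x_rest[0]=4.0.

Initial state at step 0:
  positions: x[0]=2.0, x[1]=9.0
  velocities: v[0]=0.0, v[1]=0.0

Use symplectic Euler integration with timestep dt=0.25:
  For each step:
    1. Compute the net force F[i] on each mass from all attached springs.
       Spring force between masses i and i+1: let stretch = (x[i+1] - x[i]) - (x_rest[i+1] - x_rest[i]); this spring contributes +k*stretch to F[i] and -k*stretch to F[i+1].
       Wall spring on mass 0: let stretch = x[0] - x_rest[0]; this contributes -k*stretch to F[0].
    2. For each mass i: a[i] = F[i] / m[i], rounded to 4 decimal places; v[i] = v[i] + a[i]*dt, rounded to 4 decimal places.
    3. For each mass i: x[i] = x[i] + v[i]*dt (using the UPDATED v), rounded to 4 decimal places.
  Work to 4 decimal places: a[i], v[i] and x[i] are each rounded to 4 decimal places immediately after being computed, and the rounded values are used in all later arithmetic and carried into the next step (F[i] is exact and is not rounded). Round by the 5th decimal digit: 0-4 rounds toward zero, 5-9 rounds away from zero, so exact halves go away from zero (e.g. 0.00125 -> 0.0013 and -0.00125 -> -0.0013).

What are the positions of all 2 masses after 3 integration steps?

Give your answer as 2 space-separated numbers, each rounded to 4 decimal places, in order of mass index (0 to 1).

Answer: 4.8008 7.3340

Derivation:
Step 0: x=[2.0000 9.0000] v=[0.0000 0.0000]
Step 1: x=[2.6250 8.6250] v=[2.5000 -1.5000]
Step 2: x=[3.6719 8.0000] v=[4.1875 -2.5000]
Step 3: x=[4.8008 7.3340] v=[4.5156 -2.6641]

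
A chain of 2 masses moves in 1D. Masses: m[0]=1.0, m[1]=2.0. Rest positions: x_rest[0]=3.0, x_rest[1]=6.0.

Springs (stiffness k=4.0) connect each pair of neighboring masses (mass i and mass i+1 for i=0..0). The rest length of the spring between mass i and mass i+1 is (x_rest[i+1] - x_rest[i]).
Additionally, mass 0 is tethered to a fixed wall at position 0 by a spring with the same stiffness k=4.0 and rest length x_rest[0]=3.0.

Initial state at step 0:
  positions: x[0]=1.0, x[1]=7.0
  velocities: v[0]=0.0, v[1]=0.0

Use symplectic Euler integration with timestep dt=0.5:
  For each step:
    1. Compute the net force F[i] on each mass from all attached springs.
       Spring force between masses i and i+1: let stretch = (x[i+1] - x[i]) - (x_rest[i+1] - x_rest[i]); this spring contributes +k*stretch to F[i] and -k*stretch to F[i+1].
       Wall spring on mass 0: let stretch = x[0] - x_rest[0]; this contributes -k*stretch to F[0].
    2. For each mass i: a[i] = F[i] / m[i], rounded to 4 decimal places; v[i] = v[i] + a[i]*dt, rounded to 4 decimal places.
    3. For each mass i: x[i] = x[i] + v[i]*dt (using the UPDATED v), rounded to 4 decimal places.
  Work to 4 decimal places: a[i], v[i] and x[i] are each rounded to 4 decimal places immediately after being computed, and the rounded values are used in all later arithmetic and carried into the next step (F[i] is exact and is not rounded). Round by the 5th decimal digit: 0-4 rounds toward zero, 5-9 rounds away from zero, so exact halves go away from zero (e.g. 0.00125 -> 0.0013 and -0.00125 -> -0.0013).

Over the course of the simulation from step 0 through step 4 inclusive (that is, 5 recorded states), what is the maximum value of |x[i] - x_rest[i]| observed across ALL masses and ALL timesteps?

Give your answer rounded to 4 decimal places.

Step 0: x=[1.0000 7.0000] v=[0.0000 0.0000]
Step 1: x=[6.0000 5.5000] v=[10.0000 -3.0000]
Step 2: x=[4.5000 5.7500] v=[-3.0000 0.5000]
Step 3: x=[-0.2500 6.8750] v=[-9.5000 2.2500]
Step 4: x=[2.3750 5.9375] v=[5.2500 -1.8750]
Max displacement = 3.2500

Answer: 3.2500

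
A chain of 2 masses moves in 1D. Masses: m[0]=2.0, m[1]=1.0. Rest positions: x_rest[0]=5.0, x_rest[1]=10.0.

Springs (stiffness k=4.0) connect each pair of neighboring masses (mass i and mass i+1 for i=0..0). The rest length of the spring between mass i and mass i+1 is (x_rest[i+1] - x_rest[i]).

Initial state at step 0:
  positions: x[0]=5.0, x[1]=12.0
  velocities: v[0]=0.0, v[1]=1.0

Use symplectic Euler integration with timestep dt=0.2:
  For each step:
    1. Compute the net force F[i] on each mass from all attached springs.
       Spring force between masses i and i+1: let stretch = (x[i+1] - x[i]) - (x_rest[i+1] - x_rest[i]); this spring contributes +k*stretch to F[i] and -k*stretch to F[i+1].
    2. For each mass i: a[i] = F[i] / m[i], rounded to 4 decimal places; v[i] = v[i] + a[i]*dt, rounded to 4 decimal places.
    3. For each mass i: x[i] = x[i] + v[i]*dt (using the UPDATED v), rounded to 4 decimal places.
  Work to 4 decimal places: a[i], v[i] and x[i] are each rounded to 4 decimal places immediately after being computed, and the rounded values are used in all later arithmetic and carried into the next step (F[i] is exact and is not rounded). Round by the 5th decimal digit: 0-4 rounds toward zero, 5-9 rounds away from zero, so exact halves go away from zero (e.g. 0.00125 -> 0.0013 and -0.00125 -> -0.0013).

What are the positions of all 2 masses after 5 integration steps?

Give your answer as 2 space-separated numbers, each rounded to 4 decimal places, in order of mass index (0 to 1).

Step 0: x=[5.0000 12.0000] v=[0.0000 1.0000]
Step 1: x=[5.1600 11.8800] v=[0.8000 -0.6000]
Step 2: x=[5.4576 11.4848] v=[1.4880 -1.9760]
Step 3: x=[5.8374 10.9252] v=[1.8989 -2.7978]
Step 4: x=[6.2242 10.3516] v=[1.9340 -2.8680]
Step 5: x=[6.5412 9.9176] v=[1.5850 -2.1699]

Answer: 6.5412 9.9176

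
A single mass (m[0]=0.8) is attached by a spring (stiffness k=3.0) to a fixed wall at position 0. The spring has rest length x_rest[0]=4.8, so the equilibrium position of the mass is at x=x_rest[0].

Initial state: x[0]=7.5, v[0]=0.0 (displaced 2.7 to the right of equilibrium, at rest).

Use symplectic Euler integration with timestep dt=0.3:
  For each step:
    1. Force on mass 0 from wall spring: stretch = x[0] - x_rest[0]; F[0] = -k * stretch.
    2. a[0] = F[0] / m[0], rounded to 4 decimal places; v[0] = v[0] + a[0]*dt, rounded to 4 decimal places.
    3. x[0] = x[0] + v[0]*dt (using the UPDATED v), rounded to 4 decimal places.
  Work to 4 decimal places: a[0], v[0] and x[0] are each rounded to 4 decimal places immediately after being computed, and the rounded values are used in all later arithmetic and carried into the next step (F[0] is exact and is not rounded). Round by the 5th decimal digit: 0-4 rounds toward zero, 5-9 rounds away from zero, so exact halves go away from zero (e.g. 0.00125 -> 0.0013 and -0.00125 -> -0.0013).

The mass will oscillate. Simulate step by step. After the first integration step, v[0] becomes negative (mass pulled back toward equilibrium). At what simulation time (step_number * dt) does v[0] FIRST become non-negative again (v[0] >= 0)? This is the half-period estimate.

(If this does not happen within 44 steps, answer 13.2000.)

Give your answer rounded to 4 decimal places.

Answer: 1.8000

Derivation:
Step 0: x=[7.5000] v=[0.0000]
Step 1: x=[6.5888] v=[-3.0375]
Step 2: x=[5.0738] v=[-5.0499]
Step 3: x=[3.4664] v=[-5.3579]
Step 4: x=[2.3091] v=[-3.8576]
Step 5: x=[1.9925] v=[-1.0553]
Step 6: x=[2.6234] v=[2.1031]
First v>=0 after going negative at step 6, time=1.8000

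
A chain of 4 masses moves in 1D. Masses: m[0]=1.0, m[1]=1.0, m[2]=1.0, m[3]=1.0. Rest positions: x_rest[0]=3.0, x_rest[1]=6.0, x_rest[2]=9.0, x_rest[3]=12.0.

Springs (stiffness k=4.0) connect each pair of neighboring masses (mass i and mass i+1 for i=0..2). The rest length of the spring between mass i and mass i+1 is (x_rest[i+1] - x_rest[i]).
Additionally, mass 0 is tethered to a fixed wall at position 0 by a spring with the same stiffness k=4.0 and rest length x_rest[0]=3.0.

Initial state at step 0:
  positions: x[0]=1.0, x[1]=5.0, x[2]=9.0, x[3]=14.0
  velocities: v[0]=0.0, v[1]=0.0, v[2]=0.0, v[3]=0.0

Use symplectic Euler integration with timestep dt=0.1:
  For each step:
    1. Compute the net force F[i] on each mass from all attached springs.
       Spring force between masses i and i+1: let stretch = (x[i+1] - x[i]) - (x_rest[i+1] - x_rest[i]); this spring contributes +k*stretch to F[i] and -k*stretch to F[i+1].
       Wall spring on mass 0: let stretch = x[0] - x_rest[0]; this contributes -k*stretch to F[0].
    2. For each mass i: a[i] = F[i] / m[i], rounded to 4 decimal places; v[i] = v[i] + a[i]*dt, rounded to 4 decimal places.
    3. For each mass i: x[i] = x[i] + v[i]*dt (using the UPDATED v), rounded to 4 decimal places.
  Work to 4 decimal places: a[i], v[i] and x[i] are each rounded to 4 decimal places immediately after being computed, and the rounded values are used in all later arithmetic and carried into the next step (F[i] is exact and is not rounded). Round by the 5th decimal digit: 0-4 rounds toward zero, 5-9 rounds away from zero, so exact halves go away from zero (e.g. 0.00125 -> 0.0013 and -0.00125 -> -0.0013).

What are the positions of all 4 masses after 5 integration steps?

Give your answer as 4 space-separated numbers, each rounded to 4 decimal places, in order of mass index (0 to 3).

Answer: 2.4915 5.1934 9.4017 12.9560

Derivation:
Step 0: x=[1.0000 5.0000 9.0000 14.0000] v=[0.0000 0.0000 0.0000 0.0000]
Step 1: x=[1.1200 5.0000 9.0400 13.9200] v=[1.2000 0.0000 0.4000 -0.8000]
Step 2: x=[1.3504 5.0064 9.1136 13.7648] v=[2.3040 0.0640 0.7360 -1.5520]
Step 3: x=[1.6730 5.0309 9.2090 13.5436] v=[3.2262 0.2445 0.9536 -2.2125]
Step 4: x=[2.0630 5.0882 9.3106 13.2690] v=[3.9002 0.5726 1.0162 -2.7463]
Step 5: x=[2.4915 5.1934 9.4017 12.9560] v=[4.2851 1.0515 0.9106 -3.1297]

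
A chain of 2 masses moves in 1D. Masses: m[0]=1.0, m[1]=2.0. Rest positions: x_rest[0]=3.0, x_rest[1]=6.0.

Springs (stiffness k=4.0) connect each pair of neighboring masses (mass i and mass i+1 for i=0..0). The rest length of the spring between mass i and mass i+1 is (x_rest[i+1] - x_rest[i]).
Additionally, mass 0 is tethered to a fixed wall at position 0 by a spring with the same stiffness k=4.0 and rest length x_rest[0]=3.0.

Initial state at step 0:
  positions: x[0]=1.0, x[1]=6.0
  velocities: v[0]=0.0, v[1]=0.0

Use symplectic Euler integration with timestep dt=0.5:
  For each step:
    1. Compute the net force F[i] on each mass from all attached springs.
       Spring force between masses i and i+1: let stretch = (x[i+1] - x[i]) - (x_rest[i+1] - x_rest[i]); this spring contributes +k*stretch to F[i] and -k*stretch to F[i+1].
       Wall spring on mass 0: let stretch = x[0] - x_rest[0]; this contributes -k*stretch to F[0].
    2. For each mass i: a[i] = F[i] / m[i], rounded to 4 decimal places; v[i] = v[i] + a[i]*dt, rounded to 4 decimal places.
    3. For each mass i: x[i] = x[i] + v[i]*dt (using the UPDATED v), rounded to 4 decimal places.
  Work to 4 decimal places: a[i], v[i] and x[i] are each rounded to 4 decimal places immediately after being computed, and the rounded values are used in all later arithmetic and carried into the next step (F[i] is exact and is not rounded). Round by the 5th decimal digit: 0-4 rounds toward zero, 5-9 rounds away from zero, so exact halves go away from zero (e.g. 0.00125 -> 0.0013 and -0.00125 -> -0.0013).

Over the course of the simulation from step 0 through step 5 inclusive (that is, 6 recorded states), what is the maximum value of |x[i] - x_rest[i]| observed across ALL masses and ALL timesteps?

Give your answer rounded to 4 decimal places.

Answer: 2.8750

Derivation:
Step 0: x=[1.0000 6.0000] v=[0.0000 0.0000]
Step 1: x=[5.0000 5.0000] v=[8.0000 -2.0000]
Step 2: x=[4.0000 5.5000] v=[-2.0000 1.0000]
Step 3: x=[0.5000 6.7500] v=[-7.0000 2.5000]
Step 4: x=[2.7500 6.3750] v=[4.5000 -0.7500]
Step 5: x=[5.8750 5.6875] v=[6.2500 -1.3750]
Max displacement = 2.8750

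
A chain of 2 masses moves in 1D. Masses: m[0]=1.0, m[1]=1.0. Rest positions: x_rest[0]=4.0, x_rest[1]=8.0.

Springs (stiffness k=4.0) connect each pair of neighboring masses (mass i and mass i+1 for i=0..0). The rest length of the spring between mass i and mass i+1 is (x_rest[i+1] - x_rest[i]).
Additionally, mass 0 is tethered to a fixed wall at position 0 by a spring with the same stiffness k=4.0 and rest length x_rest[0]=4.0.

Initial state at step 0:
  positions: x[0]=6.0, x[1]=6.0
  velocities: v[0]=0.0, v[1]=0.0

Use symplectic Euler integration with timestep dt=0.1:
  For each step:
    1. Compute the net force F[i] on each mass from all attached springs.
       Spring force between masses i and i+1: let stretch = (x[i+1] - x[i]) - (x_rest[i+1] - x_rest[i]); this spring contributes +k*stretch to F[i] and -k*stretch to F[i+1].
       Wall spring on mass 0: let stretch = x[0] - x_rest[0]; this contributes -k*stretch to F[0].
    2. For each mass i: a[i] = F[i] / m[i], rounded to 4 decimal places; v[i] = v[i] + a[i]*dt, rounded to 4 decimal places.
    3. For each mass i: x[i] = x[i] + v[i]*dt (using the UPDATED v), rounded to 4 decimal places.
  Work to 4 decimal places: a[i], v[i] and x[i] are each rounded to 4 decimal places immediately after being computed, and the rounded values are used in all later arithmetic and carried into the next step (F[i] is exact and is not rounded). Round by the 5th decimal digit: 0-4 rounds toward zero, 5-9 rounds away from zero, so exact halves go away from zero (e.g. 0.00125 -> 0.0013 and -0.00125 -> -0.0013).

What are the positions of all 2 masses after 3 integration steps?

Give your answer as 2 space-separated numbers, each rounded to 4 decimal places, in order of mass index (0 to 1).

Answer: 4.6853 6.8817

Derivation:
Step 0: x=[6.0000 6.0000] v=[0.0000 0.0000]
Step 1: x=[5.7600 6.1600] v=[-2.4000 1.6000]
Step 2: x=[5.3056 6.4640] v=[-4.5440 3.0400]
Step 3: x=[4.6853 6.8817] v=[-6.2029 4.1766]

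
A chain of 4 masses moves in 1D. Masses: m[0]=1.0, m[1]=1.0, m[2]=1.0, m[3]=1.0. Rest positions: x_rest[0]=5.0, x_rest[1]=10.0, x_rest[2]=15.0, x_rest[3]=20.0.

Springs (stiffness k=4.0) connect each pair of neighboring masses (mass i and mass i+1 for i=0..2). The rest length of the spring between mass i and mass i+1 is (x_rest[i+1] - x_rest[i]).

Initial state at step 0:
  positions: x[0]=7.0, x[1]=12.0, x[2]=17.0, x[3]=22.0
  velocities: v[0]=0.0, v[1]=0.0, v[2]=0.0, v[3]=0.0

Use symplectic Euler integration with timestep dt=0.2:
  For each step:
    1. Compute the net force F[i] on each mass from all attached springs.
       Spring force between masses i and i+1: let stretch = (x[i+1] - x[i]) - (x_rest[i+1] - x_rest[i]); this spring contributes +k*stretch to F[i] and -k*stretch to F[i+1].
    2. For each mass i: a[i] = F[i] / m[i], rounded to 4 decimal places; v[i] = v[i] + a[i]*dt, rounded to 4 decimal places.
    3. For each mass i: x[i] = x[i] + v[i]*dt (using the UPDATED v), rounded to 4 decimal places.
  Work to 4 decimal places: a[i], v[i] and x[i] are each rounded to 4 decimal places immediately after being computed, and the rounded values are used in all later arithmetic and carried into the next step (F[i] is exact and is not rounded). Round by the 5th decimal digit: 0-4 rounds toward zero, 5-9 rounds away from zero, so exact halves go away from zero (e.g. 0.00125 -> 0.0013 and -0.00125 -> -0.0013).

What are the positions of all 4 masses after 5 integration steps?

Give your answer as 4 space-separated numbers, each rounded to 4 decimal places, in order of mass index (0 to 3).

Step 0: x=[7.0000 12.0000 17.0000 22.0000] v=[0.0000 0.0000 0.0000 0.0000]
Step 1: x=[7.0000 12.0000 17.0000 22.0000] v=[0.0000 0.0000 0.0000 0.0000]
Step 2: x=[7.0000 12.0000 17.0000 22.0000] v=[0.0000 0.0000 0.0000 0.0000]
Step 3: x=[7.0000 12.0000 17.0000 22.0000] v=[0.0000 0.0000 0.0000 0.0000]
Step 4: x=[7.0000 12.0000 17.0000 22.0000] v=[0.0000 0.0000 0.0000 0.0000]
Step 5: x=[7.0000 12.0000 17.0000 22.0000] v=[0.0000 0.0000 0.0000 0.0000]

Answer: 7.0000 12.0000 17.0000 22.0000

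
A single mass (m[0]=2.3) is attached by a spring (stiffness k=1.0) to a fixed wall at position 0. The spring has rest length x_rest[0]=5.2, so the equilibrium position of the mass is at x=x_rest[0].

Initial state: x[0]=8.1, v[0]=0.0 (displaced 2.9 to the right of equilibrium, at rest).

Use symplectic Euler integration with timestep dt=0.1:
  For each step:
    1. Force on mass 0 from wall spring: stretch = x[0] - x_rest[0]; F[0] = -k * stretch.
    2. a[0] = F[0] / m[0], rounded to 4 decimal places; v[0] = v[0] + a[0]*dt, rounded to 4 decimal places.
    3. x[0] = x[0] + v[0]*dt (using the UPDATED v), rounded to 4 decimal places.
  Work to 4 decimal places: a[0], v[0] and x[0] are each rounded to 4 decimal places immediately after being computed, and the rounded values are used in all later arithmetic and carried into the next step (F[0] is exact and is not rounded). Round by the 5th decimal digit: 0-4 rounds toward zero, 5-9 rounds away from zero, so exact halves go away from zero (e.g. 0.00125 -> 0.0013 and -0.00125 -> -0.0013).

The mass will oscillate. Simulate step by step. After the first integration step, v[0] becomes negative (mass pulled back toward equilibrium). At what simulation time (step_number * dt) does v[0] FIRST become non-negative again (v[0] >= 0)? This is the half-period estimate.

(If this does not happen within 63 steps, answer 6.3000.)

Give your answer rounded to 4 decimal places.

Answer: 4.8000

Derivation:
Step 0: x=[8.1000] v=[0.0000]
Step 1: x=[8.0874] v=[-0.1261]
Step 2: x=[8.0622] v=[-0.2516]
Step 3: x=[8.0246] v=[-0.3760]
Step 4: x=[7.9747] v=[-0.4988]
Step 5: x=[7.9128] v=[-0.6194]
Step 6: x=[7.8391] v=[-0.7374]
Step 7: x=[7.7539] v=[-0.8521]
Step 8: x=[7.6576] v=[-0.9631]
Step 9: x=[7.5506] v=[-1.0700]
Step 10: x=[7.4334] v=[-1.1722]
Step 11: x=[7.3065] v=[-1.2693]
Step 12: x=[7.1704] v=[-1.3609]
Step 13: x=[7.0257] v=[-1.4466]
Step 14: x=[6.8731] v=[-1.5260]
Step 15: x=[6.7132] v=[-1.5987]
Step 16: x=[6.5468] v=[-1.6645]
Step 17: x=[6.3745] v=[-1.7231]
Step 18: x=[6.1971] v=[-1.7742]
Step 19: x=[6.0153] v=[-1.8176]
Step 20: x=[5.8300] v=[-1.8531]
Step 21: x=[5.6420] v=[-1.8805]
Step 22: x=[5.4520] v=[-1.8997]
Step 23: x=[5.2609] v=[-1.9107]
Step 24: x=[5.0696] v=[-1.9134]
Step 25: x=[4.8788] v=[-1.9077]
Step 26: x=[4.6894] v=[-1.8937]
Step 27: x=[4.5023] v=[-1.8715]
Step 28: x=[4.3182] v=[-1.8412]
Step 29: x=[4.1379] v=[-1.8029]
Step 30: x=[3.9622] v=[-1.7567]
Step 31: x=[3.7919] v=[-1.7029]
Step 32: x=[3.6277] v=[-1.6417]
Step 33: x=[3.4704] v=[-1.5733]
Step 34: x=[3.3206] v=[-1.4981]
Step 35: x=[3.1790] v=[-1.4164]
Step 36: x=[3.0462] v=[-1.3285]
Step 37: x=[2.9227] v=[-1.2349]
Step 38: x=[2.8091] v=[-1.1359]
Step 39: x=[2.7059] v=[-1.0320]
Step 40: x=[2.6135] v=[-0.9236]
Step 41: x=[2.5324] v=[-0.8111]
Step 42: x=[2.4629] v=[-0.6951]
Step 43: x=[2.4053] v=[-0.5761]
Step 44: x=[2.3598] v=[-0.4546]
Step 45: x=[2.3267] v=[-0.3311]
Step 46: x=[2.3061] v=[-0.2062]
Step 47: x=[2.2981] v=[-0.0804]
Step 48: x=[2.3027] v=[0.0458]
First v>=0 after going negative at step 48, time=4.8000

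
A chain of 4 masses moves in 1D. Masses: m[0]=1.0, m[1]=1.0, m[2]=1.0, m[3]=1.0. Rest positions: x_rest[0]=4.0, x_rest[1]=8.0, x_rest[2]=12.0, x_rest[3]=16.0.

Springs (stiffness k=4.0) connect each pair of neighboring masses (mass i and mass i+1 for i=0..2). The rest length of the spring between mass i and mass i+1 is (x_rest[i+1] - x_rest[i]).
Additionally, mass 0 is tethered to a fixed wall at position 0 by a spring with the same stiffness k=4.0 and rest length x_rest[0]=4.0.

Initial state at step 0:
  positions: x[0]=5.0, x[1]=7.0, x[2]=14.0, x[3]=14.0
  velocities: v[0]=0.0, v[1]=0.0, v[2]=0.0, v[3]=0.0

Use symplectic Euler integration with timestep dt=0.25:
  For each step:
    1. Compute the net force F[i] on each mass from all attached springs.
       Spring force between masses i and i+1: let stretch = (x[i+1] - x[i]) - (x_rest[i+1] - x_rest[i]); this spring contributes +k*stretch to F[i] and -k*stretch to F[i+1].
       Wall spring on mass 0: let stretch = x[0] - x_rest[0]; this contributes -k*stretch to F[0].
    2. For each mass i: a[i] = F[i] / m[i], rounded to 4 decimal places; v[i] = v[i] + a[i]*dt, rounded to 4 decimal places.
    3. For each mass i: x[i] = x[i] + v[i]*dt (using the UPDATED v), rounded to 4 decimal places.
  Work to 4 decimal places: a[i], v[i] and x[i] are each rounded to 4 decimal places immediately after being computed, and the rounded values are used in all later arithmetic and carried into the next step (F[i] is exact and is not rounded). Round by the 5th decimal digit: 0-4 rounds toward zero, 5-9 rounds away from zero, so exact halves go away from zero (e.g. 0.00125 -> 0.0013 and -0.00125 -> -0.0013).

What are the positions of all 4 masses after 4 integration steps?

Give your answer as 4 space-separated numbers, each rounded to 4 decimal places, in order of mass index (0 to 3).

Answer: 3.8360 7.8008 10.6641 16.9727

Derivation:
Step 0: x=[5.0000 7.0000 14.0000 14.0000] v=[0.0000 0.0000 0.0000 0.0000]
Step 1: x=[4.2500 8.2500 12.2500 15.0000] v=[-3.0000 5.0000 -7.0000 4.0000]
Step 2: x=[3.4375 9.5000 10.1875 16.3125] v=[-3.2500 5.0000 -8.2500 5.2500]
Step 3: x=[3.2813 9.4063 9.4844 17.0938] v=[-0.6250 -0.3750 -2.8125 3.1250]
Step 4: x=[3.8360 7.8008 10.6641 16.9727] v=[2.2187 -6.4219 4.7188 -0.4844]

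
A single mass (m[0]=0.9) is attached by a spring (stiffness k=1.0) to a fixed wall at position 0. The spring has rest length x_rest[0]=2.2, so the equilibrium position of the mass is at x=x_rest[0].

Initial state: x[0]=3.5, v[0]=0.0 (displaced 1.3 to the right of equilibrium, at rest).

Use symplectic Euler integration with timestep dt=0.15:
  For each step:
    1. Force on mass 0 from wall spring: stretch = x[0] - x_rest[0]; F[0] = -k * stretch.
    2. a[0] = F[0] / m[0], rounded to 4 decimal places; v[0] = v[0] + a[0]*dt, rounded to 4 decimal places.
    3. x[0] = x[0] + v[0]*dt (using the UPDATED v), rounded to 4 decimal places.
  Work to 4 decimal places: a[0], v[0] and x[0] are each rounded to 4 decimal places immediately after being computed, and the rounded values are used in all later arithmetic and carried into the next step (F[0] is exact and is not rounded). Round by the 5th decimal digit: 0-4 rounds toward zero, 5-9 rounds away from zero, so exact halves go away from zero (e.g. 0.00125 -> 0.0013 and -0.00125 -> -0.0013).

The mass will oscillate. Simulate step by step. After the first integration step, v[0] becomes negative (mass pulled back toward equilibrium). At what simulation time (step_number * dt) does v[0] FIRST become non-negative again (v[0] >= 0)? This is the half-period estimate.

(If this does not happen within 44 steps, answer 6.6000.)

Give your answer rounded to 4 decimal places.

Step 0: x=[3.5000] v=[0.0000]
Step 1: x=[3.4675] v=[-0.2167]
Step 2: x=[3.4033] v=[-0.4279]
Step 3: x=[3.3090] v=[-0.6285]
Step 4: x=[3.1870] v=[-0.8133]
Step 5: x=[3.0403] v=[-0.9778]
Step 6: x=[2.8726] v=[-1.1179]
Step 7: x=[2.6881] v=[-1.2300]
Step 8: x=[2.4914] v=[-1.3113]
Step 9: x=[2.2874] v=[-1.3599]
Step 10: x=[2.0812] v=[-1.3745]
Step 11: x=[1.8780] v=[-1.3547]
Step 12: x=[1.6829] v=[-1.3010]
Step 13: x=[1.5007] v=[-1.2148]
Step 14: x=[1.3360] v=[-1.0983]
Step 15: x=[1.1929] v=[-0.9543]
Step 16: x=[1.0749] v=[-0.7865]
Step 17: x=[0.9851] v=[-0.5990]
Step 18: x=[0.9256] v=[-0.3965]
Step 19: x=[0.8980] v=[-0.1841]
Step 20: x=[0.9029] v=[0.0329]
First v>=0 after going negative at step 20, time=3.0000

Answer: 3.0000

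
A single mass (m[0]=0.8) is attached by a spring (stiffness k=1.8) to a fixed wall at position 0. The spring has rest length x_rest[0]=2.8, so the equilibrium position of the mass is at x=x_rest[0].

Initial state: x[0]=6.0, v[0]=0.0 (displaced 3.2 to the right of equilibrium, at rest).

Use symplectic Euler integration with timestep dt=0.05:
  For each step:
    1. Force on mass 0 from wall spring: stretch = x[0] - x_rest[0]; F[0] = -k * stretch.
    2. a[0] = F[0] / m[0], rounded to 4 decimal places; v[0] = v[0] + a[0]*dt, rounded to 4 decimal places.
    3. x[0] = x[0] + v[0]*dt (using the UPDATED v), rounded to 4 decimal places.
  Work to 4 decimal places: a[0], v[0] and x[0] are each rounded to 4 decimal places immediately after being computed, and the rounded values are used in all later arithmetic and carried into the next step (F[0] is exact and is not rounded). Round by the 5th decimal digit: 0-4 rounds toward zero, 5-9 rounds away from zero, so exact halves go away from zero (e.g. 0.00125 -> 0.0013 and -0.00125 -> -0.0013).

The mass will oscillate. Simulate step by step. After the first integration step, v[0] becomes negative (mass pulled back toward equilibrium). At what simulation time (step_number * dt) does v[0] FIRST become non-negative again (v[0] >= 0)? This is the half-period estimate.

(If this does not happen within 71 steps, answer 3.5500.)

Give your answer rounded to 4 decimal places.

Step 0: x=[6.0000] v=[0.0000]
Step 1: x=[5.9820] v=[-0.3600]
Step 2: x=[5.9461] v=[-0.7180]
Step 3: x=[5.8925] v=[-1.0719]
Step 4: x=[5.8215] v=[-1.4198]
Step 5: x=[5.7335] v=[-1.7597]
Step 6: x=[5.6290] v=[-2.0897]
Step 7: x=[5.5086] v=[-2.4080]
Step 8: x=[5.3730] v=[-2.7127]
Step 9: x=[5.2229] v=[-3.0022]
Step 10: x=[5.0592] v=[-3.2748]
Step 11: x=[4.8828] v=[-3.5290]
Step 12: x=[4.6946] v=[-3.7633]
Step 13: x=[4.4958] v=[-3.9764]
Step 14: x=[4.2874] v=[-4.1672]
Step 15: x=[4.0707] v=[-4.3345]
Step 16: x=[3.8468] v=[-4.4775]
Step 17: x=[3.6170] v=[-4.5953]
Step 18: x=[3.3826] v=[-4.6872]
Step 19: x=[3.1450] v=[-4.7527]
Step 20: x=[2.9054] v=[-4.7915]
Step 21: x=[2.6652] v=[-4.8034]
Step 22: x=[2.4258] v=[-4.7882]
Step 23: x=[2.1885] v=[-4.7461]
Step 24: x=[1.9546] v=[-4.6773]
Step 25: x=[1.7255] v=[-4.5822]
Step 26: x=[1.5024] v=[-4.4613]
Step 27: x=[1.2866] v=[-4.3153]
Step 28: x=[1.0794] v=[-4.1450]
Step 29: x=[0.8818] v=[-3.9514]
Step 30: x=[0.6950] v=[-3.7356]
Step 31: x=[0.5201] v=[-3.4988]
Step 32: x=[0.3580] v=[-3.2423]
Step 33: x=[0.2096] v=[-2.9676]
Step 34: x=[0.0758] v=[-2.6762]
Step 35: x=[-0.0427] v=[-2.3697]
Step 36: x=[-0.1452] v=[-2.0499]
Step 37: x=[-0.2311] v=[-1.7186]
Step 38: x=[-0.3000] v=[-1.3776]
Step 39: x=[-0.3514] v=[-1.0289]
Step 40: x=[-0.3851] v=[-0.6744]
Step 41: x=[-0.4009] v=[-0.3161]
Step 42: x=[-0.3987] v=[0.0440]
First v>=0 after going negative at step 42, time=2.1000

Answer: 2.1000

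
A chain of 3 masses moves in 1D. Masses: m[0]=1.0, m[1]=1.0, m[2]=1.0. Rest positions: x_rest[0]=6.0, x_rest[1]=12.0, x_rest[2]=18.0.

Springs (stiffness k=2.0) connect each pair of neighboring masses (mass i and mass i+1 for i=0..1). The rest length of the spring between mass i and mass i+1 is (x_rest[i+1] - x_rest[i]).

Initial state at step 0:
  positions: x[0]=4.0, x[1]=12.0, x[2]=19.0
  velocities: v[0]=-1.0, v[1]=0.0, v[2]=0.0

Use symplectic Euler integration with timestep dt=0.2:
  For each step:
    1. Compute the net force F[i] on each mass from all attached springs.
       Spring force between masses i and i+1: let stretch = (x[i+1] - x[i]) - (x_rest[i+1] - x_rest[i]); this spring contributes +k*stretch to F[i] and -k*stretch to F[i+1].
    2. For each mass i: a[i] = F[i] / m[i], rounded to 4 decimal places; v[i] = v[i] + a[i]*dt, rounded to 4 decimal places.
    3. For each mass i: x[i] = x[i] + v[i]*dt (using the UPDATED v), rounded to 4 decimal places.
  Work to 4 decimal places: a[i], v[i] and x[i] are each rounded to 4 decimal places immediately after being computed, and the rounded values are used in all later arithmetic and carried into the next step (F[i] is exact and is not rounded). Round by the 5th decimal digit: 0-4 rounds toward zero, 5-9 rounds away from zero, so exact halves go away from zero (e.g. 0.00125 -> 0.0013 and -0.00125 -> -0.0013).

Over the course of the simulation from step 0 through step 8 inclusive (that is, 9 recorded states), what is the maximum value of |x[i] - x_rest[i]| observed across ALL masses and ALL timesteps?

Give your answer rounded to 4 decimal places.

Answer: 2.0400

Derivation:
Step 0: x=[4.0000 12.0000 19.0000] v=[-1.0000 0.0000 0.0000]
Step 1: x=[3.9600 11.9200 18.9200] v=[-0.2000 -0.4000 -0.4000]
Step 2: x=[4.0768 11.7632 18.7600] v=[0.5840 -0.7840 -0.8000]
Step 3: x=[4.3285 11.5512 18.5203] v=[1.2586 -1.0598 -1.1987]
Step 4: x=[4.6780 11.3190 18.2030] v=[1.7477 -1.1612 -1.5863]
Step 5: x=[5.0788 11.1062 17.8150] v=[2.0041 -1.0640 -1.9399]
Step 6: x=[5.4818 10.9479 17.3703] v=[2.0151 -0.7914 -2.2234]
Step 7: x=[5.8421 10.8661 16.8918] v=[1.8015 -0.4089 -2.3924]
Step 8: x=[6.1243 10.8645 16.4113] v=[1.4111 -0.0082 -2.4027]
Max displacement = 2.0400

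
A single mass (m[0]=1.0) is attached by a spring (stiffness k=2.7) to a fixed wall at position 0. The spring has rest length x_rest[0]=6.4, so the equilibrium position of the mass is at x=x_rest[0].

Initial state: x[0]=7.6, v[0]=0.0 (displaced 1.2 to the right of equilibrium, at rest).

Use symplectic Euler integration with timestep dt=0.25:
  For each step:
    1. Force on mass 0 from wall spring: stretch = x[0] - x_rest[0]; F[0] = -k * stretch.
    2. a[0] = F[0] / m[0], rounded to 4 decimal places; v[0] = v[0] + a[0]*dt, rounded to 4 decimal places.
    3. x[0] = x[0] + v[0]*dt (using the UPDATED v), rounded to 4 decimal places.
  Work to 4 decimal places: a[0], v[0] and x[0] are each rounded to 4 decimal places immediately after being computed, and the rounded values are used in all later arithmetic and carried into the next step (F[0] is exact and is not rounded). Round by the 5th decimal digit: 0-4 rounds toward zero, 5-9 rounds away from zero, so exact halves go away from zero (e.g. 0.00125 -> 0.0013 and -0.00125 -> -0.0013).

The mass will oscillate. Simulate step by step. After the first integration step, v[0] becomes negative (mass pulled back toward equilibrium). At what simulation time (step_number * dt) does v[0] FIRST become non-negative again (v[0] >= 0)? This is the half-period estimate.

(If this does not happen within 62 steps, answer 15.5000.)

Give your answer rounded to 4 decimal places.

Step 0: x=[7.6000] v=[0.0000]
Step 1: x=[7.3975] v=[-0.8100]
Step 2: x=[7.0267] v=[-1.4833]
Step 3: x=[6.5501] v=[-1.9063]
Step 4: x=[6.0482] v=[-2.0076]
Step 5: x=[5.6057] v=[-1.7701]
Step 6: x=[5.2972] v=[-1.2340]
Step 7: x=[5.1748] v=[-0.4896]
Step 8: x=[5.2592] v=[0.3374]
First v>=0 after going negative at step 8, time=2.0000

Answer: 2.0000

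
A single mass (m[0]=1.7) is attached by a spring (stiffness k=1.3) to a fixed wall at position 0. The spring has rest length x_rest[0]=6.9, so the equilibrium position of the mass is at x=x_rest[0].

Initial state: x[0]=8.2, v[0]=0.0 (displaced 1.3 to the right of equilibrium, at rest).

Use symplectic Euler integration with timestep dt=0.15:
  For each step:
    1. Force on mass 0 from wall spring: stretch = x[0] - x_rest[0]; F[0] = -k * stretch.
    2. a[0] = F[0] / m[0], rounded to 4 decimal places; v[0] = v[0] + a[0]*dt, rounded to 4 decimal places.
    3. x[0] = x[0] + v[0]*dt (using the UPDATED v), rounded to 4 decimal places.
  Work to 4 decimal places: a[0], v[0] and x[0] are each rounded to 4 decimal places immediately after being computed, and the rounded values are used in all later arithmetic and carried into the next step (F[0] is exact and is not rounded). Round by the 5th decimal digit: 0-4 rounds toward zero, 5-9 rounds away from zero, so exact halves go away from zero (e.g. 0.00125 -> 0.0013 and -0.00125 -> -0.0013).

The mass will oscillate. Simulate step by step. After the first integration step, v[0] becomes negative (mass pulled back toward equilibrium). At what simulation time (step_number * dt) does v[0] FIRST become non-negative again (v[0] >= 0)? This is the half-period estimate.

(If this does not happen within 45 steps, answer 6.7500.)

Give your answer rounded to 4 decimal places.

Answer: 3.6000

Derivation:
Step 0: x=[8.2000] v=[0.0000]
Step 1: x=[8.1776] v=[-0.1491]
Step 2: x=[8.1332] v=[-0.2957]
Step 3: x=[8.0676] v=[-0.4372]
Step 4: x=[7.9819] v=[-0.5711]
Step 5: x=[7.8776] v=[-0.6952]
Step 6: x=[7.7565] v=[-0.8073]
Step 7: x=[7.6207] v=[-0.9056]
Step 8: x=[7.4725] v=[-0.9883]
Step 9: x=[7.3144] v=[-1.0540]
Step 10: x=[7.1492] v=[-1.1015]
Step 11: x=[6.9797] v=[-1.1301]
Step 12: x=[6.8088] v=[-1.1392]
Step 13: x=[6.6395] v=[-1.1287]
Step 14: x=[6.4747] v=[-1.0988]
Step 15: x=[6.3172] v=[-1.0500]
Step 16: x=[6.1697] v=[-0.9831]
Step 17: x=[6.0348] v=[-0.8993]
Step 18: x=[5.9148] v=[-0.8001]
Step 19: x=[5.8117] v=[-0.6871]
Step 20: x=[5.7274] v=[-0.5623]
Step 21: x=[5.6632] v=[-0.4278]
Step 22: x=[5.6203] v=[-0.2859]
Step 23: x=[5.5994] v=[-0.1391]
Step 24: x=[5.6009] v=[0.0101]
First v>=0 after going negative at step 24, time=3.6000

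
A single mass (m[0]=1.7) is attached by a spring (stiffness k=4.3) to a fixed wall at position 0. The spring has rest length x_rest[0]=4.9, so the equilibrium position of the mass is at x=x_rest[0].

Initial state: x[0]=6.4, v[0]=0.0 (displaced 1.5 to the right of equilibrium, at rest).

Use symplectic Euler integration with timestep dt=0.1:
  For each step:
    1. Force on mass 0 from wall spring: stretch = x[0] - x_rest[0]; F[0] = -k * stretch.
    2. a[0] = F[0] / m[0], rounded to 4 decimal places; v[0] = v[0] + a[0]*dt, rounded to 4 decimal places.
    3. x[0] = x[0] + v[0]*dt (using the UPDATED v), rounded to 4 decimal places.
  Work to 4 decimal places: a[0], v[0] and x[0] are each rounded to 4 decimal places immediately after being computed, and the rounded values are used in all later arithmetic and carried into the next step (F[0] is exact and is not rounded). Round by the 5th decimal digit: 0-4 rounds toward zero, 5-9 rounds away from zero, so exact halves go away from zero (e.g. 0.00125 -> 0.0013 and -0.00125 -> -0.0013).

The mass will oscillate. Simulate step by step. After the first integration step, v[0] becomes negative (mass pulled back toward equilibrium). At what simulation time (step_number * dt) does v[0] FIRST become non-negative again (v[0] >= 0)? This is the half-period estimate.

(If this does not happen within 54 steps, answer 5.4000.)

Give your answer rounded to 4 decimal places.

Answer: 2.0000

Derivation:
Step 0: x=[6.4000] v=[0.0000]
Step 1: x=[6.3621] v=[-0.3794]
Step 2: x=[6.2872] v=[-0.7492]
Step 3: x=[6.1772] v=[-1.1001]
Step 4: x=[6.0349] v=[-1.4232]
Step 5: x=[5.8639] v=[-1.7103]
Step 6: x=[5.6685] v=[-1.9541]
Step 7: x=[5.4537] v=[-2.1485]
Step 8: x=[5.2248] v=[-2.2886]
Step 9: x=[4.9877] v=[-2.3708]
Step 10: x=[4.7484] v=[-2.3930]
Step 11: x=[4.5129] v=[-2.3547]
Step 12: x=[4.2872] v=[-2.2568]
Step 13: x=[4.0770] v=[-2.1018]
Step 14: x=[3.8876] v=[-1.8936]
Step 15: x=[3.7239] v=[-1.6375]
Step 16: x=[3.5899] v=[-1.3400]
Step 17: x=[3.4890] v=[-1.0086]
Step 18: x=[3.4238] v=[-0.6517]
Step 19: x=[3.3960] v=[-0.2783]
Step 20: x=[3.4062] v=[0.1021]
First v>=0 after going negative at step 20, time=2.0000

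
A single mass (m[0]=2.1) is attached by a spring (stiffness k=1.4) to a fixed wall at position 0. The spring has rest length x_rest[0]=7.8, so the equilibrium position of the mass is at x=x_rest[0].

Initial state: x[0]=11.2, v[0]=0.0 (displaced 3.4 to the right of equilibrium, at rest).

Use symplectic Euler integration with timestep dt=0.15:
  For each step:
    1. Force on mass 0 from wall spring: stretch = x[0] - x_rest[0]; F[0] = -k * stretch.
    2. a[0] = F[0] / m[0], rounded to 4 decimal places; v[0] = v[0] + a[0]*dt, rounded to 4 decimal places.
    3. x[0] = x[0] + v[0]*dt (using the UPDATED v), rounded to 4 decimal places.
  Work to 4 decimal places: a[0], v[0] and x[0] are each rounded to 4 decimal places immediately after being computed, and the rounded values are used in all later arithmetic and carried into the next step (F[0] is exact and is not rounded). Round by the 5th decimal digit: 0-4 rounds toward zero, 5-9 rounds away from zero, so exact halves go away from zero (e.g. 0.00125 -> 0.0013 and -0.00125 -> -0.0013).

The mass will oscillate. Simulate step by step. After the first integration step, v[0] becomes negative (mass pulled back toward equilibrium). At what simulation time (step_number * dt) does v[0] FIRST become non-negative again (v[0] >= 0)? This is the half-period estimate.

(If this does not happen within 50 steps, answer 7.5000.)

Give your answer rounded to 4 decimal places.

Answer: 3.9000

Derivation:
Step 0: x=[11.2000] v=[0.0000]
Step 1: x=[11.1490] v=[-0.3400]
Step 2: x=[11.0478] v=[-0.6749]
Step 3: x=[10.8978] v=[-0.9997]
Step 4: x=[10.7014] v=[-1.3095]
Step 5: x=[10.4615] v=[-1.5996]
Step 6: x=[10.1816] v=[-1.8657]
Step 7: x=[9.8660] v=[-2.1039]
Step 8: x=[9.5194] v=[-2.3105]
Step 9: x=[9.1470] v=[-2.4824]
Step 10: x=[8.7544] v=[-2.6171]
Step 11: x=[8.3475] v=[-2.7125]
Step 12: x=[7.9324] v=[-2.7673]
Step 13: x=[7.5153] v=[-2.7805]
Step 14: x=[7.1025] v=[-2.7520]
Step 15: x=[6.7002] v=[-2.6823]
Step 16: x=[6.3144] v=[-2.5723]
Step 17: x=[5.9508] v=[-2.4237]
Step 18: x=[5.6150] v=[-2.2388]
Step 19: x=[5.3120] v=[-2.0203]
Step 20: x=[5.0463] v=[-1.7715]
Step 21: x=[4.8219] v=[-1.4961]
Step 22: x=[4.6422] v=[-1.1983]
Step 23: x=[4.5098] v=[-0.8825]
Step 24: x=[4.4268] v=[-0.5535]
Step 25: x=[4.3944] v=[-0.2162]
Step 26: x=[4.4131] v=[0.1244]
First v>=0 after going negative at step 26, time=3.9000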